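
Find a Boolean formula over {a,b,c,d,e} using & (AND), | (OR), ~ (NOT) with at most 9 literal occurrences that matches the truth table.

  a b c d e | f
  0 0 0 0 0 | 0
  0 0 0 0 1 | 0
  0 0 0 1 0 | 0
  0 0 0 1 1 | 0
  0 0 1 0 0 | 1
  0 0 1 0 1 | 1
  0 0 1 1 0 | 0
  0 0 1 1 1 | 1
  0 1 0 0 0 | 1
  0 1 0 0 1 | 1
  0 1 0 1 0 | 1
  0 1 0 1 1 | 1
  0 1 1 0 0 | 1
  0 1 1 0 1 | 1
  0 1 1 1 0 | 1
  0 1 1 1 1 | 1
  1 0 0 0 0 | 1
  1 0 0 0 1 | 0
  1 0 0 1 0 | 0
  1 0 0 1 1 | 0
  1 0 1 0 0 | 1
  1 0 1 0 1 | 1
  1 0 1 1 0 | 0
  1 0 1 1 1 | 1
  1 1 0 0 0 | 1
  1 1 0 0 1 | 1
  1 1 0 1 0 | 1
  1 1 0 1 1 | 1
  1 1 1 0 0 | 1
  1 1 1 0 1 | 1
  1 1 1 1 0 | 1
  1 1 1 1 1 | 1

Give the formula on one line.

(((e | ~d) & (c | ((~d | c) & (a & ~e)))) | b)

  ~d = 11001100110011001100110011001100
  (e | ~d) = 11011101110111011101110111011101
  (~d | c) = 11001111110011111100111111001111
  ~e = 10101010101010101010101010101010
  (a & ~e) = 00000000000000001010101010101010
  ((~d | c) & (a & ~e)) = 00000000000000001000101010001010
  (c | ((~d | c) & (a & ~e))) = 00001111000011111000111110001111
  ((e | ~d) & (c | ((~d | c) & (a & ~e)))) = 00001101000011011000110110001101
  (((e | ~d) & (c | ((~d | c) & (a & ~e)))) | b) = 00001101111111111000110111111111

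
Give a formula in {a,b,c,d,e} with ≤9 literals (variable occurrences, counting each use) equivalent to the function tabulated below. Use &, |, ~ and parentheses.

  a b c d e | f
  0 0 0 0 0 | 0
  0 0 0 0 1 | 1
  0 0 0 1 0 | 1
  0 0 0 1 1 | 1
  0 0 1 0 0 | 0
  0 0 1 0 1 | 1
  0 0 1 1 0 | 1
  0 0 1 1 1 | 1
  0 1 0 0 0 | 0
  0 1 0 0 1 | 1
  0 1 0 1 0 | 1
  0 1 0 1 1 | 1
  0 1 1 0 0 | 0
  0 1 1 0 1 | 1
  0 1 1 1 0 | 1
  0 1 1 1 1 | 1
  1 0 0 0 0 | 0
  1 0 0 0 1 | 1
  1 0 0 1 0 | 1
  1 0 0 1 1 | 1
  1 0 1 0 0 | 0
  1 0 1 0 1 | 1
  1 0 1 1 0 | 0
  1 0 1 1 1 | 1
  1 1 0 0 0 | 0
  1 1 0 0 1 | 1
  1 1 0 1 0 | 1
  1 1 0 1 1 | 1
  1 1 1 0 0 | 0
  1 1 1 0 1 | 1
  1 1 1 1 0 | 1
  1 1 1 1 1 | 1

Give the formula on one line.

  (d & b) = 00000000001100110000000000110011
  (e | (d & b)) = 01010101011101110101010101110111
  ~b = 11111111000000001111111100000000
  ~a = 11111111111111110000000000000000
  (d & ~a) = 00110011001100110000000000000000
  (~b & (d & ~a)) = 00110011000000000000000000000000
  ~c = 11110000111100001111000011110000
  (~c & d) = 00110000001100000011000000110000
  ((~b & (d & ~a)) | (~c & d)) = 00110011001100000011000000110000
  ((e | (d & b)) | ((~b & (d & ~a)) | (~c & d))) = 01110111011101110111010101110111

((e | (d & b)) | ((~b & (d & ~a)) | (~c & d)))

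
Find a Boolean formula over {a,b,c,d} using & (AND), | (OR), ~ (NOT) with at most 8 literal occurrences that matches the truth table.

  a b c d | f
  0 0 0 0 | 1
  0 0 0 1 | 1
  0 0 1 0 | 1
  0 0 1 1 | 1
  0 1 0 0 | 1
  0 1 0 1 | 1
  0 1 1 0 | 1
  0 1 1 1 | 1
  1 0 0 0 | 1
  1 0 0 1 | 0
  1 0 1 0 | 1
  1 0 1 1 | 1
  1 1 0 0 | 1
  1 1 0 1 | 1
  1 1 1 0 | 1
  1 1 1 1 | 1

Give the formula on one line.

((a & ((~a & ~d) | c)) | (~d | (~a | b)))

  ~a = 1111111100000000
  ~d = 1010101010101010
  (~a & ~d) = 1010101000000000
  ((~a & ~d) | c) = 1011101100110011
  (a & ((~a & ~d) | c)) = 0000000000110011
  (~a | b) = 1111111100001111
  (~d | (~a | b)) = 1111111110101111
  ((a & ((~a & ~d) | c)) | (~d | (~a | b))) = 1111111110111111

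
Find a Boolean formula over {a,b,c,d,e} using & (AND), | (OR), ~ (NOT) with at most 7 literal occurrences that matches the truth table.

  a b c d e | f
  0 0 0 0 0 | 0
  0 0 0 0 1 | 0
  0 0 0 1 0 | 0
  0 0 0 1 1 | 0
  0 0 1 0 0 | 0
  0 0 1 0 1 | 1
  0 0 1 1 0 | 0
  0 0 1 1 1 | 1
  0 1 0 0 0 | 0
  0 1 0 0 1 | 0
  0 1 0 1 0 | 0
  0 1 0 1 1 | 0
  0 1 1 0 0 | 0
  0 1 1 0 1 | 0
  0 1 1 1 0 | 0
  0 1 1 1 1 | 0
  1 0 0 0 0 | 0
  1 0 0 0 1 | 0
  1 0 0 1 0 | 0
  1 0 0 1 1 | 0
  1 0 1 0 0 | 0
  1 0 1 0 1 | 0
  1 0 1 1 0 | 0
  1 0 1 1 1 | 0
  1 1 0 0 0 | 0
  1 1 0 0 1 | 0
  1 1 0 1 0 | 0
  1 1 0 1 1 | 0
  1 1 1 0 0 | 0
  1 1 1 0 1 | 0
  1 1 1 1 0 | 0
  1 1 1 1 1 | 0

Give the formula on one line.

(~a & ((c & ~b) & (c & e)))

  ~a = 11111111111111110000000000000000
  ~b = 11111111000000001111111100000000
  (c & ~b) = 00001111000000000000111100000000
  (c & e) = 00000101000001010000010100000101
  ((c & ~b) & (c & e)) = 00000101000000000000010100000000
  (~a & ((c & ~b) & (c & e))) = 00000101000000000000000000000000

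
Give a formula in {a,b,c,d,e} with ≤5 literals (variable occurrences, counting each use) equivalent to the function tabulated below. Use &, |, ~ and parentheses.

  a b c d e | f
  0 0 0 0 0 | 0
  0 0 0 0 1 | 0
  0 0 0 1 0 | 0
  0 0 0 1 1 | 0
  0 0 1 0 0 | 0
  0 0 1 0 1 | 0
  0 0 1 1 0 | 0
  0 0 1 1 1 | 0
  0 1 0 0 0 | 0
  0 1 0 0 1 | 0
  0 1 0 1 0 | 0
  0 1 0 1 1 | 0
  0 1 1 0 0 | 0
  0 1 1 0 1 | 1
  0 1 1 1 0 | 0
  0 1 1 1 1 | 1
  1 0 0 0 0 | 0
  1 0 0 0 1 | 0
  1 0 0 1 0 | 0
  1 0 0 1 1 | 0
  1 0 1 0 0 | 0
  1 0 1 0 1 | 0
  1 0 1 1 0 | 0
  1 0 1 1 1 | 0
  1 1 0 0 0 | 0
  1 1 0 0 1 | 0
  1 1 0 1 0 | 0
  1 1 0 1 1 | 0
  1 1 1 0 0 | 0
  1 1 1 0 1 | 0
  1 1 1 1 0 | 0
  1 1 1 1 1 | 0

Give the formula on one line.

(b & (((a | c) & e) & ~a))

  (a | c) = 00001111000011111111111111111111
  ((a | c) & e) = 00000101000001010101010101010101
  ~a = 11111111111111110000000000000000
  (((a | c) & e) & ~a) = 00000101000001010000000000000000
  (b & (((a | c) & e) & ~a)) = 00000000000001010000000000000000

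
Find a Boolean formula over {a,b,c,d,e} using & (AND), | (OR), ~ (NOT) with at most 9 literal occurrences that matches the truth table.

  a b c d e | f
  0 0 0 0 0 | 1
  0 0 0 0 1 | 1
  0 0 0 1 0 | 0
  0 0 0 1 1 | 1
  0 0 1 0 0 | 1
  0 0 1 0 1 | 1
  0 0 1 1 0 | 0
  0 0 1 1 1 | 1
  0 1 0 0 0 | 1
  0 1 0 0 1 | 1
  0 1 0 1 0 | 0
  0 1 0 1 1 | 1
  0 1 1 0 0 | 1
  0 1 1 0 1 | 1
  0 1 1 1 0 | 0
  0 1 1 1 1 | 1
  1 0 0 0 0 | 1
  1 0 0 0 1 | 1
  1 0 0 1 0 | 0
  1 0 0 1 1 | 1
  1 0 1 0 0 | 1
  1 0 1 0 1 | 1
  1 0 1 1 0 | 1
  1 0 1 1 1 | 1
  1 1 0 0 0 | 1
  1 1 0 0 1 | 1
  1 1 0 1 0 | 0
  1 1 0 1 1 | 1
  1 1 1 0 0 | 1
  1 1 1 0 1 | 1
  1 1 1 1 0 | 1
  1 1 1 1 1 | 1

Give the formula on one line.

((~d | ((e | (b | ~d)) & ((~b & a) | e))) | (a & c))

  ~d = 11001100110011001100110011001100
  (b | ~d) = 11001100111111111100110011111111
  (e | (b | ~d)) = 11011101111111111101110111111111
  ~b = 11111111000000001111111100000000
  (~b & a) = 00000000000000001111111100000000
  ((~b & a) | e) = 01010101010101011111111101010101
  ((e | (b | ~d)) & ((~b & a) | e)) = 01010101010101011101110101010101
  (~d | ((e | (b | ~d)) & ((~b & a) | e))) = 11011101110111011101110111011101
  (a & c) = 00000000000000000000111100001111
  ((~d | ((e | (b | ~d)) & ((~b & a) | e))) | (a & c)) = 11011101110111011101111111011111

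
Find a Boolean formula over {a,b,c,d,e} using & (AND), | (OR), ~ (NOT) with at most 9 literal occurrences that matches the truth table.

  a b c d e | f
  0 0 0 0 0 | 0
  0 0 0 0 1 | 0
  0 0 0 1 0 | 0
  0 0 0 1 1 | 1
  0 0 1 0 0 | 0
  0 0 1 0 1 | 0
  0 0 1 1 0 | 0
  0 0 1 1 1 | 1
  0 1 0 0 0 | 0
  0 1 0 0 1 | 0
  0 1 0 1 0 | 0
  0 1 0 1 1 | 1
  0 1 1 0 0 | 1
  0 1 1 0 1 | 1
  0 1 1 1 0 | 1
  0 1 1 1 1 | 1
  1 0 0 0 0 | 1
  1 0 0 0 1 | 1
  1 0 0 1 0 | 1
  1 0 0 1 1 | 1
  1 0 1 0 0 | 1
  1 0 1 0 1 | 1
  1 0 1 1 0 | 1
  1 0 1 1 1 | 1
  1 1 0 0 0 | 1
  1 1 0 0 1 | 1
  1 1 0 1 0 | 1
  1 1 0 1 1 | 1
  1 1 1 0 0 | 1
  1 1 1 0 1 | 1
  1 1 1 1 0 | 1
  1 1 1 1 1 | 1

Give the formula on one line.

(a | ((c & b) | ((d | a) & e)))

  (c & b) = 00000000000011110000000000001111
  (d | a) = 00110011001100111111111111111111
  ((d | a) & e) = 00010001000100010101010101010101
  ((c & b) | ((d | a) & e)) = 00010001000111110101010101011111
  (a | ((c & b) | ((d | a) & e))) = 00010001000111111111111111111111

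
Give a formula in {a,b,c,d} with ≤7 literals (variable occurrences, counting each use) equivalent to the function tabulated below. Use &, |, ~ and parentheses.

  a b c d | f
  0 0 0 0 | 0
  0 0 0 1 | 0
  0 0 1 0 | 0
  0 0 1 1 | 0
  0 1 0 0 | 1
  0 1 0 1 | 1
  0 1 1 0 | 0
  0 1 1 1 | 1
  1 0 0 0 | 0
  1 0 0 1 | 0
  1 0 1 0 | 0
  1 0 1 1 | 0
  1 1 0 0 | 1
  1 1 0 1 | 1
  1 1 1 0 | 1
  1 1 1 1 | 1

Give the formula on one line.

(((b & a) | (d | ~c)) & b)

  (b & a) = 0000000000001111
  ~c = 1100110011001100
  (d | ~c) = 1101110111011101
  ((b & a) | (d | ~c)) = 1101110111011111
  (((b & a) | (d | ~c)) & b) = 0000110100001111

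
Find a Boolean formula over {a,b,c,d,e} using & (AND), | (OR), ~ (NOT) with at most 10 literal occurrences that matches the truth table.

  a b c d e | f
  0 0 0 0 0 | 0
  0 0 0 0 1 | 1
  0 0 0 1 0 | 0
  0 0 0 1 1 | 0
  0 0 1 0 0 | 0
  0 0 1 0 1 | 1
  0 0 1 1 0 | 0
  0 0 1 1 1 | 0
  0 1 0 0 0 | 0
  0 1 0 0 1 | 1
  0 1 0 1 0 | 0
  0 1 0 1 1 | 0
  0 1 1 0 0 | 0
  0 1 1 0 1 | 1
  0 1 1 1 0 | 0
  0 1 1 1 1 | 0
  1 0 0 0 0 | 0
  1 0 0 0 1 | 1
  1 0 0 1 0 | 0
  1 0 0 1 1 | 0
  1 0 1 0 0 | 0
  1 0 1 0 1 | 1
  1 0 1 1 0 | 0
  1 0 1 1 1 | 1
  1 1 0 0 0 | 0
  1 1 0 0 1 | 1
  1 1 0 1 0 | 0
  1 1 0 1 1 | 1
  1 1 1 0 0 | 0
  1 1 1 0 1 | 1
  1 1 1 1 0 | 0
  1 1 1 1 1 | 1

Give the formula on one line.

  ~d = 11001100110011001100110011001100
  ~c = 11110000111100001111000011110000
  (a & ~c) = 00000000000000001111000011110000
  (~d | (a & ~c)) = 11001100110011001111110011111100
  (a | (~d | (a & ~c))) = 11001100110011001111111111111111
  (~d | c) = 11001111110011111100111111001111
  (b | (~d | c)) = 11001111111111111100111111111111
  ((a | (~d | (a & ~c))) & (b | (~d | c))) = 11001100110011001100111111111111
  (e & ((a | (~d | (a & ~c))) & (b | (~d | c)))) = 01000100010001000100010101010101

(e & ((a | (~d | (a & ~c))) & (b | (~d | c))))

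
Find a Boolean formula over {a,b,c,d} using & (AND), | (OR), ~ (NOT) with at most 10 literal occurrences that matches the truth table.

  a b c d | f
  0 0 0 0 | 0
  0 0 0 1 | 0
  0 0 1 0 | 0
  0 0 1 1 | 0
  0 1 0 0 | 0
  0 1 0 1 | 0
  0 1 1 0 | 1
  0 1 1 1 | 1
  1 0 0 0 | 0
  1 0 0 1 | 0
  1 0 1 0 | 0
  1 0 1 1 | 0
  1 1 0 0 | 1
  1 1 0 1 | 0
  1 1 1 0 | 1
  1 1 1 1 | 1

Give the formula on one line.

(((b & (a | (~a & d))) | (~d & c)) & (b & (~d | c)))

  ~a = 1111111100000000
  (~a & d) = 0101010100000000
  (a | (~a & d)) = 0101010111111111
  (b & (a | (~a & d))) = 0000010100001111
  ~d = 1010101010101010
  (~d & c) = 0010001000100010
  ((b & (a | (~a & d))) | (~d & c)) = 0010011100101111
  (~d | c) = 1011101110111011
  (b & (~d | c)) = 0000101100001011
  (((b & (a | (~a & d))) | (~d & c)) & (b & (~d | c))) = 0000001100001011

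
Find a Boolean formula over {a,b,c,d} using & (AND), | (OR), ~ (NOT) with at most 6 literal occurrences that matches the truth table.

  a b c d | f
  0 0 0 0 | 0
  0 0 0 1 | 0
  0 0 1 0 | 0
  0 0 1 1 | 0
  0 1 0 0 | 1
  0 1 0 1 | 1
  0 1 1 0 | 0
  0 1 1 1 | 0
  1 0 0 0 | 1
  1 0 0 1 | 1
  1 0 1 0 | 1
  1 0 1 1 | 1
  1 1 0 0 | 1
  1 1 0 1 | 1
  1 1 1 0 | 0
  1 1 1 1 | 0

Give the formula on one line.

((~c | ~b) & (a | (b & ~c)))

  ~c = 1100110011001100
  ~b = 1111000011110000
  (~c | ~b) = 1111110011111100
  (b & ~c) = 0000110000001100
  (a | (b & ~c)) = 0000110011111111
  ((~c | ~b) & (a | (b & ~c))) = 0000110011111100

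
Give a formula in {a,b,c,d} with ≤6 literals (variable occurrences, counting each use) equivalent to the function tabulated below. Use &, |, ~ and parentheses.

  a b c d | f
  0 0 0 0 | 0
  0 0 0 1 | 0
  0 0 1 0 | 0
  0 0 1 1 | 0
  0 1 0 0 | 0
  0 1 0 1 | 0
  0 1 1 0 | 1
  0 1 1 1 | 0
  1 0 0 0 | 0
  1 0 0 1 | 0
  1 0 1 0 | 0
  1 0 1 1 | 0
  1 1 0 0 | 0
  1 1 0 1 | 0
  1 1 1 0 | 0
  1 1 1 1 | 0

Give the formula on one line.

(b & (~a & (~d & c)))

  ~a = 1111111100000000
  ~d = 1010101010101010
  (~d & c) = 0010001000100010
  (~a & (~d & c)) = 0010001000000000
  (b & (~a & (~d & c))) = 0000001000000000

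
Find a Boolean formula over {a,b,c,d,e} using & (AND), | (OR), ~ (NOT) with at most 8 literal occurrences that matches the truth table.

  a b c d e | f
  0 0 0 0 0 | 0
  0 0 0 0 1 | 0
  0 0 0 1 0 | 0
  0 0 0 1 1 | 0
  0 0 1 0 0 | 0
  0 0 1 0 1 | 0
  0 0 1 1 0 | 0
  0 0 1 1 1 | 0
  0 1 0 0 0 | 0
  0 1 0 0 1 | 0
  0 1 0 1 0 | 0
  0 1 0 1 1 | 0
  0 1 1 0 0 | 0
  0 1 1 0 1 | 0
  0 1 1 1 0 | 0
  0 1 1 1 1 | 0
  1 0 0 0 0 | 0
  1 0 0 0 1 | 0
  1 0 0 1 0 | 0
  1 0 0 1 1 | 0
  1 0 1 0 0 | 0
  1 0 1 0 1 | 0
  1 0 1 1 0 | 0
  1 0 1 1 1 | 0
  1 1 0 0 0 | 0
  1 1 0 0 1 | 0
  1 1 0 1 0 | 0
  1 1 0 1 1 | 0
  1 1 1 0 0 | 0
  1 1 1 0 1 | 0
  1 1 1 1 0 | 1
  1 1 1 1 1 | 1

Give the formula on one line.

  (a & b) = 00000000000000000000000011111111
  ~a = 11111111111111110000000000000000
  (~a | d) = 11111111111111110011001100110011
  ((a & b) & (~a | d)) = 00000000000000000000000000110011
  (c & a) = 00000000000000000000111100001111
  (((a & b) & (~a | d)) & (c & a)) = 00000000000000000000000000000011

(((a & b) & (~a | d)) & (c & a))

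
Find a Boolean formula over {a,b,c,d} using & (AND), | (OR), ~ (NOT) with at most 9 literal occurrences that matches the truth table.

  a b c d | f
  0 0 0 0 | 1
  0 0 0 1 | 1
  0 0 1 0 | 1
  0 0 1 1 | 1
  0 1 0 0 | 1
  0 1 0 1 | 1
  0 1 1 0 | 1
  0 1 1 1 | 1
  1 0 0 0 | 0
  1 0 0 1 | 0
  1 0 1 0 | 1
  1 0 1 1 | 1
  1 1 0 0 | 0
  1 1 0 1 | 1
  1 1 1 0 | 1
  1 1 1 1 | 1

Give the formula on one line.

  ~a = 1111111100000000
  (~a | c) = 1111111100110011
  ~d = 1010101010101010
  ((~a | c) & ~d) = 1010101000100010
  (c | b) = 0011111100111111
  ((c | b) & a) = 0000000000111111
  (d & ((c | b) & a)) = 0000000000010101
  (~a | (d & ((c | b) & a))) = 1111111100010101
  (((~a | c) & ~d) | (~a | (d & ((c | b) & a)))) = 1111111100110111

(((~a | c) & ~d) | (~a | (d & ((c | b) & a))))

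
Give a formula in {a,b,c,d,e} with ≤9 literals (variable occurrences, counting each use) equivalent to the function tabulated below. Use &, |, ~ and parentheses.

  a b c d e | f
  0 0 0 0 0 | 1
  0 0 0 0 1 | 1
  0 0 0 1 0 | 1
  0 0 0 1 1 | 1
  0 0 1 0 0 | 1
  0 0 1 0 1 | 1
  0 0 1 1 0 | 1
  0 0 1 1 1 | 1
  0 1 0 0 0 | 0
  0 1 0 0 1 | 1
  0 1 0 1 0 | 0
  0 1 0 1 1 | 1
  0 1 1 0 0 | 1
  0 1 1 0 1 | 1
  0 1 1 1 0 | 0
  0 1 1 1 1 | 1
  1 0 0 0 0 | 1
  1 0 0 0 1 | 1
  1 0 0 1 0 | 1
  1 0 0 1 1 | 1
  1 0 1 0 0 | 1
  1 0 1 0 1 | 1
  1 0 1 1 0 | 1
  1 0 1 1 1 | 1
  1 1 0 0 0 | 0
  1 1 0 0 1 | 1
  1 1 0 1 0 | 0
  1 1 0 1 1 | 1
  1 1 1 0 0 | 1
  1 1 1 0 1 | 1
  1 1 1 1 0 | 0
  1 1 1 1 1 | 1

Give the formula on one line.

  ~b = 11111111000000001111111100000000
  (e | ~b) = 11111111010101011111111101010101
  ~e = 10101010101010101010101010101010
  (d | ~e) = 10111011101110111011101110111011
  (c & (d | ~e)) = 00001011000010110000101100001011
  ~d = 11001100110011001100110011001100
  ((c & (d | ~e)) & ~d) = 00001000000010000000100000001000
  (b & ((c & (d | ~e)) & ~d)) = 00000000000010000000000000001000
  ((e | ~b) | (b & ((c & (d | ~e)) & ~d))) = 11111111010111011111111101011101

((e | ~b) | (b & ((c & (d | ~e)) & ~d)))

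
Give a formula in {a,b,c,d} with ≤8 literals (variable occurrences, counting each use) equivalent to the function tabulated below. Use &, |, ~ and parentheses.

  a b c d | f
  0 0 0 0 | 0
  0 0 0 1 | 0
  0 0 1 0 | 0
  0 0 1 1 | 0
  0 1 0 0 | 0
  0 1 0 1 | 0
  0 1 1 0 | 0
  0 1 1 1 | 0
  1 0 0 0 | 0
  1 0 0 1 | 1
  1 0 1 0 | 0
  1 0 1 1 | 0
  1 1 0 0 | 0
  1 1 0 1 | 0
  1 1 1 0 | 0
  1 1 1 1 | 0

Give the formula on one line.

  ~c = 1100110011001100
  (d & ~c) = 0100010001000100
  ~a = 1111111100000000
  ((d & ~c) | ~a) = 1111111101000100
  ~b = 1111000011110000
  (((d & ~c) | ~a) & ~b) = 1111000001000000
  (a & (((d & ~c) | ~a) & ~b)) = 0000000001000000

(a & (((d & ~c) | ~a) & ~b))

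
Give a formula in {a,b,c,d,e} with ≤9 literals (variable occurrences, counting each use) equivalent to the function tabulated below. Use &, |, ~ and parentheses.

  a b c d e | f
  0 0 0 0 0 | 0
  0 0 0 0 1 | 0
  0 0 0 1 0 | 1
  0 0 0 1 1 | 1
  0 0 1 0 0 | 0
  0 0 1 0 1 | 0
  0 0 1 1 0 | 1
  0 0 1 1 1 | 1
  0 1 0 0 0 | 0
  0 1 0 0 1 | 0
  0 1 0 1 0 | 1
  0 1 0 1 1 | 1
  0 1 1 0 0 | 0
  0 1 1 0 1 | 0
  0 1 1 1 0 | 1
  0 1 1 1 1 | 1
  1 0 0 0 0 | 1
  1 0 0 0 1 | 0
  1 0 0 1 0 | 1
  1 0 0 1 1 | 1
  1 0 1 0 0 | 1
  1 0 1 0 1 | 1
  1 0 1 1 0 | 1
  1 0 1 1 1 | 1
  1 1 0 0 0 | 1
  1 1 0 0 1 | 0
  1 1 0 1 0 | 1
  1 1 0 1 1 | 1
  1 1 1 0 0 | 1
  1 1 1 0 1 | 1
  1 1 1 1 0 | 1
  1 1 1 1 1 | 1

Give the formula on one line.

  ~b = 11111111000000001111111100000000
  (c | a) = 00001111000011111111111111111111
  ((c | a) & b) = 00000000000011110000000011111111
  (~b | ((c | a) & b)) = 11111111000011111111111111111111
  ~d = 11001100110011001100110011001100
  (~d & c) = 00001100000011000000110000001100
  ~e = 10101010101010101010101010101010
  ((~d & c) | ~e) = 10101110101011101010111010101110
  ((~b | ((c | a) & b)) & ((~d & c) | ~e)) = 10101110000011101010111010101110
  (((~b | ((c | a) & b)) & ((~d & c) | ~e)) & a) = 00000000000000001010111010101110
  (d | (((~b | ((c | a) & b)) & ((~d & c) | ~e)) & a)) = 00110011001100111011111110111111

(d | (((~b | ((c | a) & b)) & ((~d & c) | ~e)) & a))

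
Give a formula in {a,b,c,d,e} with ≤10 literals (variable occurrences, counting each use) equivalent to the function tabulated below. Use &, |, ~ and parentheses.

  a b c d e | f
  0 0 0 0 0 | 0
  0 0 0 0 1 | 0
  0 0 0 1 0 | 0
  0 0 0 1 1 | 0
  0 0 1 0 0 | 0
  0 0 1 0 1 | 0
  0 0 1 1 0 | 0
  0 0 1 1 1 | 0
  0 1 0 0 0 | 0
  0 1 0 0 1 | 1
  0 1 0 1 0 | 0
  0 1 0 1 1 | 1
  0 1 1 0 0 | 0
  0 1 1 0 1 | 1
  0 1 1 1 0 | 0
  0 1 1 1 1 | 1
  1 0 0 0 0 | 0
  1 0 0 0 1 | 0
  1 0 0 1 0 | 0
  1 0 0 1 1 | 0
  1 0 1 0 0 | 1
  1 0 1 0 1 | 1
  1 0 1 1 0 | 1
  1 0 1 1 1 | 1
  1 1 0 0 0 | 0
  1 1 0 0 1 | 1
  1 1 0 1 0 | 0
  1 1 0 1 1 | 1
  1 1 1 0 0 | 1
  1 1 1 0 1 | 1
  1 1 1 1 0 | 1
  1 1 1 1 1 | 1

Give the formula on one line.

  ~e = 10101010101010101010101010101010
  (a | ~e) = 10101010101010101111111111111111
  ((a | ~e) & c) = 00001010000010100000111100001111
  ~c = 11110000111100001111000011110000
  (a | ~c) = 11110000111100001111111111111111
  ((a | ~c) | b) = 11110000111111111111111111111111
  (((a | ~e) & c) & ((a | ~c) | b)) = 00000000000010100000111100001111
  (a & (((a | ~e) & c) & ((a | ~c) | b))) = 00000000000000000000111100001111
  (e & b) = 00000000010101010000000001010101
  ((a & (((a | ~e) & c) & ((a | ~c) | b))) | (e & b)) = 00000000010101010000111101011111

((a & (((a | ~e) & c) & ((a | ~c) | b))) | (e & b))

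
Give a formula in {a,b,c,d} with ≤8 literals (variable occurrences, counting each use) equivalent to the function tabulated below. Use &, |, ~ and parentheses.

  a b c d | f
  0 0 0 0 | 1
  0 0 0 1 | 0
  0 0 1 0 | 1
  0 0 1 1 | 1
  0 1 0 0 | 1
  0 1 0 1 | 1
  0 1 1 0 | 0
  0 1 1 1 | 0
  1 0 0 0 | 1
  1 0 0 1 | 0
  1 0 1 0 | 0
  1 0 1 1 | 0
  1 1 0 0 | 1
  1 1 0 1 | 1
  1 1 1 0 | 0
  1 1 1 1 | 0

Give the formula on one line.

(((~c | ~b) & ((c & (~a | b)) | b)) | (~d & ~c))

  ~c = 1100110011001100
  ~b = 1111000011110000
  (~c | ~b) = 1111110011111100
  ~a = 1111111100000000
  (~a | b) = 1111111100001111
  (c & (~a | b)) = 0011001100000011
  ((c & (~a | b)) | b) = 0011111100001111
  ((~c | ~b) & ((c & (~a | b)) | b)) = 0011110000001100
  ~d = 1010101010101010
  (~d & ~c) = 1000100010001000
  (((~c | ~b) & ((c & (~a | b)) | b)) | (~d & ~c)) = 1011110010001100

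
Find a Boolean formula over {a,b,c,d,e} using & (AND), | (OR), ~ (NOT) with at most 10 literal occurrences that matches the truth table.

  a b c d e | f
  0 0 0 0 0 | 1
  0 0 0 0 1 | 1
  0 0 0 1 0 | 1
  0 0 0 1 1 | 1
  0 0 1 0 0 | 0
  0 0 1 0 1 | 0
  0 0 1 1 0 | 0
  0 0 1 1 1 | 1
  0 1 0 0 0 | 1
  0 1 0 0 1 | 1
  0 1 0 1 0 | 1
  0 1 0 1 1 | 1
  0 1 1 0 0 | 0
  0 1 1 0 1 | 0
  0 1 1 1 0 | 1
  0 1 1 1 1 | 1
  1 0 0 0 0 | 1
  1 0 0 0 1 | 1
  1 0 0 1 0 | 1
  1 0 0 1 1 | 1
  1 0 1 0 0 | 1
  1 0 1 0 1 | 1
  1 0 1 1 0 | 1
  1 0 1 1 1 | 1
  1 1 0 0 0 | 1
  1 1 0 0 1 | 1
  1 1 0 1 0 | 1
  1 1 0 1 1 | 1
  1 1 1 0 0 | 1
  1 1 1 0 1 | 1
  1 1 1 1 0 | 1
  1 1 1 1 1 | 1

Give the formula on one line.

((a | (b & d)) | (((d & e) | ~c) | a))

  (b & d) = 00000000001100110000000000110011
  (a | (b & d)) = 00000000001100111111111111111111
  (d & e) = 00010001000100010001000100010001
  ~c = 11110000111100001111000011110000
  ((d & e) | ~c) = 11110001111100011111000111110001
  (((d & e) | ~c) | a) = 11110001111100011111111111111111
  ((a | (b & d)) | (((d & e) | ~c) | a)) = 11110001111100111111111111111111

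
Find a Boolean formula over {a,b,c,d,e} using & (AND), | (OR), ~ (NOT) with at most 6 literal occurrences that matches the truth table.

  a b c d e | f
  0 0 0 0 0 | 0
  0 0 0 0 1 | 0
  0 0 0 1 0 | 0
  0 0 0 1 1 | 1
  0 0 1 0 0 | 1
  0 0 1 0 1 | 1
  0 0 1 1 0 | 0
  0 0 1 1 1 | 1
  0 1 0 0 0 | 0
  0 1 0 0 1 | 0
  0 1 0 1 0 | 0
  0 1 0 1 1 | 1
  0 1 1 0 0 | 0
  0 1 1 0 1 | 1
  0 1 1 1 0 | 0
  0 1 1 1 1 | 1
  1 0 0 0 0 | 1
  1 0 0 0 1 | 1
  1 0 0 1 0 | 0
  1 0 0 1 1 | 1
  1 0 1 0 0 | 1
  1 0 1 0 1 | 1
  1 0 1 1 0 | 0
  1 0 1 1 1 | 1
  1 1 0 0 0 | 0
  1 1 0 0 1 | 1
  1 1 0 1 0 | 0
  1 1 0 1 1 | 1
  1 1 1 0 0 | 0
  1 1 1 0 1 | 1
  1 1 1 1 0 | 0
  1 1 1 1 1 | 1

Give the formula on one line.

  ~d = 11001100110011001100110011001100
  ~b = 11111111000000001111111100000000
  (~d & ~b) = 11001100000000001100110000000000
  (e | (~d & ~b)) = 11011101010101011101110101010101
  (d | c) = 00111111001111110011111100111111
  (a | (d | c)) = 00111111001111111111111111111111
  ((e | (~d & ~b)) & (a | (d | c))) = 00011101000101011101110101010101

((e | (~d & ~b)) & (a | (d | c)))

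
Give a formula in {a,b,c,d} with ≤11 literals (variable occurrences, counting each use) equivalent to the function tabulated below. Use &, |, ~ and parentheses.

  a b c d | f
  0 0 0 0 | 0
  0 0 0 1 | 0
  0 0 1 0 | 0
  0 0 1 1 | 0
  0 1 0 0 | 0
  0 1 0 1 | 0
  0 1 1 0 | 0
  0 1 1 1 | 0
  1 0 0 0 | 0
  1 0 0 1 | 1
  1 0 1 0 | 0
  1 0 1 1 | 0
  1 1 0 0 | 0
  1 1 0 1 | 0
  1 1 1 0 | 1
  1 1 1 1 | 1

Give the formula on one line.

  ~b = 1111000011110000
  (c | ~b) = 1111001111110011
  ~a = 1111111100000000
  (b | ~a) = 1111111100001111
  ~c = 1100110011001100
  (b | d) = 0101111101011111
  (~c & (b | d)) = 0100110001001100
  ((b | ~a) | (~c & (b | d))) = 1111111101001111
  ((c | ~b) & ((b | ~a) | (~c & (b | d)))) = 1111001101000011
  (a & ((c | ~b) & ((b | ~a) | (~c & (b | d))))) = 0000000001000011

(a & ((c | ~b) & ((b | ~a) | (~c & (b | d)))))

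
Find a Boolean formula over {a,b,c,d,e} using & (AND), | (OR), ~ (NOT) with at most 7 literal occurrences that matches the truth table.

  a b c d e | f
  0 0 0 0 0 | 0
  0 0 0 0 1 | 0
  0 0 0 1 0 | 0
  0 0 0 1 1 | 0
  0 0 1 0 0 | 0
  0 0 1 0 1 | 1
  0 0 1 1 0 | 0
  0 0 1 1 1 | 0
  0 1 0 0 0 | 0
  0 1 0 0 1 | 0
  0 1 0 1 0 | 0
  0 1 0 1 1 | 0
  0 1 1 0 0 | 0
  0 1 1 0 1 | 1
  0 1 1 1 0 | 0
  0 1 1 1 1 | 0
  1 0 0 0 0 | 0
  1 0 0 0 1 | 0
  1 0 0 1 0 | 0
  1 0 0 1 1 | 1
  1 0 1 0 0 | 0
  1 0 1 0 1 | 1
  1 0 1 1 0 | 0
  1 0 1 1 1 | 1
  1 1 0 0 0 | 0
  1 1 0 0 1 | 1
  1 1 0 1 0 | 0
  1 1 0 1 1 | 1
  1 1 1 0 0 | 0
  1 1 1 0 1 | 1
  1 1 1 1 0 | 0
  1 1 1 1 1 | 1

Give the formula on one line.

(((c | (a & (b | d))) & (a | ~d)) & e)

  (b | d) = 00110011111111110011001111111111
  (a & (b | d)) = 00000000000000000011001111111111
  (c | (a & (b | d))) = 00001111000011110011111111111111
  ~d = 11001100110011001100110011001100
  (a | ~d) = 11001100110011001111111111111111
  ((c | (a & (b | d))) & (a | ~d)) = 00001100000011000011111111111111
  (((c | (a & (b | d))) & (a | ~d)) & e) = 00000100000001000001010101010101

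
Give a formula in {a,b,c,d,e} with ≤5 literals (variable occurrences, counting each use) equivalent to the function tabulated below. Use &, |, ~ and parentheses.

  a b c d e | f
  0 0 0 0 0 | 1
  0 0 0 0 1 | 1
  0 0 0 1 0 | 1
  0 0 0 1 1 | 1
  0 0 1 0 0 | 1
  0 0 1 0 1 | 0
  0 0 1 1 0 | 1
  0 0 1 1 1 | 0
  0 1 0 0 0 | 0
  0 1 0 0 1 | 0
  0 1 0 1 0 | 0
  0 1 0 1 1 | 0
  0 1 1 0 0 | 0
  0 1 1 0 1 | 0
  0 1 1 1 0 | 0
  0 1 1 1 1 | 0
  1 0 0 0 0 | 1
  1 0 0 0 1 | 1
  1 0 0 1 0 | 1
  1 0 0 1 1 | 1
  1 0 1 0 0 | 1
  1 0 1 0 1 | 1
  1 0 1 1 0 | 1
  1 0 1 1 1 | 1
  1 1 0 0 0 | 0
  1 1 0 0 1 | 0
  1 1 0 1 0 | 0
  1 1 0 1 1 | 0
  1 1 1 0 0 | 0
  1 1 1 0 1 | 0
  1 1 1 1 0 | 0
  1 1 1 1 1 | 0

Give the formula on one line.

(~b & (~e | ((b | a) | ~c)))

  ~b = 11111111000000001111111100000000
  ~e = 10101010101010101010101010101010
  (b | a) = 00000000111111111111111111111111
  ~c = 11110000111100001111000011110000
  ((b | a) | ~c) = 11110000111111111111111111111111
  (~e | ((b | a) | ~c)) = 11111010111111111111111111111111
  (~b & (~e | ((b | a) | ~c))) = 11111010000000001111111100000000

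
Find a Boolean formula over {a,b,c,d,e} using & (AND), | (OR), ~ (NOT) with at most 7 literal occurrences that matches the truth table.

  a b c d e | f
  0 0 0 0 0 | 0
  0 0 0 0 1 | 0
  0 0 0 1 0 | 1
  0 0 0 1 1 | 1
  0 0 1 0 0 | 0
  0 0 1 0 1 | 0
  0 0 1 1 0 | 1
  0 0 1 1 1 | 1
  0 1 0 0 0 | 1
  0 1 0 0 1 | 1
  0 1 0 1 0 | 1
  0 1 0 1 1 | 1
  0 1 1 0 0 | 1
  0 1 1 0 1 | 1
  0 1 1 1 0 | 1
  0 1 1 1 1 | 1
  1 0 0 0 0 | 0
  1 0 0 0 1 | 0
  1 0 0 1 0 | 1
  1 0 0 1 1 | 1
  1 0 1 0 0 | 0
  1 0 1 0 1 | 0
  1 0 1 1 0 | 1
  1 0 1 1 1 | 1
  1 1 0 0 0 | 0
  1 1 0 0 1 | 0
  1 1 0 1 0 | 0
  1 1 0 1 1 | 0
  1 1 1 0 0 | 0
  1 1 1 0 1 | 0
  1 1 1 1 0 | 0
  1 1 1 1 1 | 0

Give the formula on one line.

((~a & b) | (d & ~b))

  ~a = 11111111111111110000000000000000
  (~a & b) = 00000000111111110000000000000000
  ~b = 11111111000000001111111100000000
  (d & ~b) = 00110011000000000011001100000000
  ((~a & b) | (d & ~b)) = 00110011111111110011001100000000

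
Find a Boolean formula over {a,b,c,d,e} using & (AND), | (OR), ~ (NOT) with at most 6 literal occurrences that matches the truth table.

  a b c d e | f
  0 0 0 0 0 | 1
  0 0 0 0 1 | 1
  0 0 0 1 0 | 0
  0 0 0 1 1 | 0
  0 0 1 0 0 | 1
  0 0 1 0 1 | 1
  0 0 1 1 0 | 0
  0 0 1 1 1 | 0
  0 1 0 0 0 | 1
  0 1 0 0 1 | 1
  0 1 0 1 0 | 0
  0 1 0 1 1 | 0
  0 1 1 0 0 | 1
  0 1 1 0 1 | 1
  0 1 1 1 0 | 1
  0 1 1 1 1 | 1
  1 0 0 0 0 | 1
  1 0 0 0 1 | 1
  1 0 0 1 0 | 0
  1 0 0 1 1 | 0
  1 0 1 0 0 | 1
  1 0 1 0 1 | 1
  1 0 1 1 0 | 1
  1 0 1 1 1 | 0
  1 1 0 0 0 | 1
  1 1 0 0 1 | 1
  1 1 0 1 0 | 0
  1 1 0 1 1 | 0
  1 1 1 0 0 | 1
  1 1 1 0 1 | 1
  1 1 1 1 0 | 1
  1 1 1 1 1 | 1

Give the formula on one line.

  ~e = 10101010101010101010101010101010
  (~e & a) = 00000000000000001010101010101010
  ((~e & a) | b) = 00000000111111111010101011111111
  (((~e & a) | b) & c) = 00000000000011110000101000001111
  ~d = 11001100110011001100110011001100
  ((((~e & a) | b) & c) | ~d) = 11001100110011111100111011001111

((((~e & a) | b) & c) | ~d)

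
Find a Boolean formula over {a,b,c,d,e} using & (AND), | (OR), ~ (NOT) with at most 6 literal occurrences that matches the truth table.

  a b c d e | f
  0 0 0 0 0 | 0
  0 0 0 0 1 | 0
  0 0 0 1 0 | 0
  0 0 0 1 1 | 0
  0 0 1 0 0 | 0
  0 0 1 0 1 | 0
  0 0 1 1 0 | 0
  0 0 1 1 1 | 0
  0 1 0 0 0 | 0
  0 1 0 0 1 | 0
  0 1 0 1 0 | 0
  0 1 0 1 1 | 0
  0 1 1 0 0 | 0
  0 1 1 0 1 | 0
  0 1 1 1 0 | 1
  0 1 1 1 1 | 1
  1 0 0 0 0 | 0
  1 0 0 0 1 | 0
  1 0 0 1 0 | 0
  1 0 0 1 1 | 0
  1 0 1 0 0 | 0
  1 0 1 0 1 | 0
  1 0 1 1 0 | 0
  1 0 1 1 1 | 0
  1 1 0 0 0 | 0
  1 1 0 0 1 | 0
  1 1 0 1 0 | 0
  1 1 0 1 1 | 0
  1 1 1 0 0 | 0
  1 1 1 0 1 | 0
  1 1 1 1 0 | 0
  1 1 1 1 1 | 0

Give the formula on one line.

  (c | a) = 00001111000011111111111111111111
  ~a = 11111111111111110000000000000000
  (b & d) = 00000000001100110000000000110011
  (~a & (b & d)) = 00000000001100110000000000000000
  ((c | a) & (~a & (b & d))) = 00000000000000110000000000000000

((c | a) & (~a & (b & d)))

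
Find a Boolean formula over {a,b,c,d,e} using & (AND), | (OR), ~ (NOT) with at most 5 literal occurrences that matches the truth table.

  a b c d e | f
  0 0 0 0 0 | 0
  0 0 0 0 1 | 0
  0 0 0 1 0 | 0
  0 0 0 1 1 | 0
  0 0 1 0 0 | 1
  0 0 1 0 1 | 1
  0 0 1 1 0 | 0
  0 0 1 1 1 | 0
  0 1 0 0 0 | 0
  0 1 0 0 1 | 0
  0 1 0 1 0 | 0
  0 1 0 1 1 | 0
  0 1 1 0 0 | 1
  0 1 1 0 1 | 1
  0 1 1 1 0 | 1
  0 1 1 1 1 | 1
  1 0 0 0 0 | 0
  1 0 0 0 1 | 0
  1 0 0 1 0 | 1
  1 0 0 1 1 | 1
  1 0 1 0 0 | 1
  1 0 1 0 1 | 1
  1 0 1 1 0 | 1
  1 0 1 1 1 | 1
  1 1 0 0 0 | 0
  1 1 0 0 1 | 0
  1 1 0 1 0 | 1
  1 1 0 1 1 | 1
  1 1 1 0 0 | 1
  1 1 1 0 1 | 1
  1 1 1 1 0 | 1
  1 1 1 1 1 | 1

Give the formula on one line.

  ~d = 11001100110011001100110011001100
  (b | ~d) = 11001100111111111100110011111111
  ((b | ~d) & c) = 00001100000011110000110000001111
  (a & d) = 00000000000000000011001100110011
  (((b | ~d) & c) | (a & d)) = 00001100000011110011111100111111

(((b | ~d) & c) | (a & d))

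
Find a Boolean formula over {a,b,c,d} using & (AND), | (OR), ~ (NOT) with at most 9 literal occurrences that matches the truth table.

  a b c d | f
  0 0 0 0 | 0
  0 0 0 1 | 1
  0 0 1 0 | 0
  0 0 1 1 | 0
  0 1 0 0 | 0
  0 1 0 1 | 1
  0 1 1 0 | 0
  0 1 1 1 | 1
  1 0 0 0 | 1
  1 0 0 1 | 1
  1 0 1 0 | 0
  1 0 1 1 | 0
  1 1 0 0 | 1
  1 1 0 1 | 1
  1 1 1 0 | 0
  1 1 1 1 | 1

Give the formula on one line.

((d & (b | (~c & ~b))) | (~c & a))

  ~c = 1100110011001100
  ~b = 1111000011110000
  (~c & ~b) = 1100000011000000
  (b | (~c & ~b)) = 1100111111001111
  (d & (b | (~c & ~b))) = 0100010101000101
  (~c & a) = 0000000011001100
  ((d & (b | (~c & ~b))) | (~c & a)) = 0100010111001101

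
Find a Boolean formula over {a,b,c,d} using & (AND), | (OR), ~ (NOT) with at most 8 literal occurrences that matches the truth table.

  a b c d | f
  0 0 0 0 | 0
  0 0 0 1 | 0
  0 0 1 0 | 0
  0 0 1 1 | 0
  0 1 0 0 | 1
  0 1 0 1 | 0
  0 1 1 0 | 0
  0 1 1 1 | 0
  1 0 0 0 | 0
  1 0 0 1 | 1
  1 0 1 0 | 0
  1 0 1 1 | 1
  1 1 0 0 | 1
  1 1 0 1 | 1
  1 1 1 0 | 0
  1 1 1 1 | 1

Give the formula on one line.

(((a | ~d) & d) | ((~c & b) & (b & ~d)))

  ~d = 1010101010101010
  (a | ~d) = 1010101011111111
  ((a | ~d) & d) = 0000000001010101
  ~c = 1100110011001100
  (~c & b) = 0000110000001100
  (b & ~d) = 0000101000001010
  ((~c & b) & (b & ~d)) = 0000100000001000
  (((a | ~d) & d) | ((~c & b) & (b & ~d))) = 0000100001011101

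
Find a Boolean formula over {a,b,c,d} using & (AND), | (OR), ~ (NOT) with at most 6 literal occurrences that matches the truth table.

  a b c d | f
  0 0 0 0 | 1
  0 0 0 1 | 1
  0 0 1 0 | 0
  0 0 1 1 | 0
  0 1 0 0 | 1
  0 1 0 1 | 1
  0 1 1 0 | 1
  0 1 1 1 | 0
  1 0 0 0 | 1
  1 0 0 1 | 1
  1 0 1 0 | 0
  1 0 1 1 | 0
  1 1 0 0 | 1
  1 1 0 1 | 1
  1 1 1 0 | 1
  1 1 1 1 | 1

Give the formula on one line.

  ~d = 1010101010101010
  (~d & b) = 0000101000001010
  ~c = 1100110011001100
  ((~d & b) | ~c) = 1100111011001110
  (b & a) = 0000000000001111
  (((~d & b) | ~c) | (b & a)) = 1100111011001111

(((~d & b) | ~c) | (b & a))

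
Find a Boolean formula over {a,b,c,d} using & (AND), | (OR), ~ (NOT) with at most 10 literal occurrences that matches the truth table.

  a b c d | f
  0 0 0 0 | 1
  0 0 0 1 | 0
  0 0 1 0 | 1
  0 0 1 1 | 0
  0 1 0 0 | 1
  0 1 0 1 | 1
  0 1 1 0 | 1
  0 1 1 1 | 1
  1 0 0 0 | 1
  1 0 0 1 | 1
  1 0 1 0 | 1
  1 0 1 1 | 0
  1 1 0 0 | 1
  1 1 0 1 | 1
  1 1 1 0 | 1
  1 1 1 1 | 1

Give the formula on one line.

  (c | b) = 0011111100111111
  ((c | b) & d) = 0001010100010101
  ~b = 1111000011110000
  (a | ~b) = 1111000011111111
  (((c | b) & d) | (a | ~b)) = 1111010111111111
  ~c = 1100110011001100
  (a & ~c) = 0000000011001100
  (b | (a & ~c)) = 0000111111001111
  ((((c | b) & d) | (a | ~b)) & (b | (a & ~c))) = 0000010111001111
  ~d = 1010101010101010
  (((((c | b) & d) | (a | ~b)) & (b | (a & ~c))) | ~d) = 1010111111101111

(((((c | b) & d) | (a | ~b)) & (b | (a & ~c))) | ~d)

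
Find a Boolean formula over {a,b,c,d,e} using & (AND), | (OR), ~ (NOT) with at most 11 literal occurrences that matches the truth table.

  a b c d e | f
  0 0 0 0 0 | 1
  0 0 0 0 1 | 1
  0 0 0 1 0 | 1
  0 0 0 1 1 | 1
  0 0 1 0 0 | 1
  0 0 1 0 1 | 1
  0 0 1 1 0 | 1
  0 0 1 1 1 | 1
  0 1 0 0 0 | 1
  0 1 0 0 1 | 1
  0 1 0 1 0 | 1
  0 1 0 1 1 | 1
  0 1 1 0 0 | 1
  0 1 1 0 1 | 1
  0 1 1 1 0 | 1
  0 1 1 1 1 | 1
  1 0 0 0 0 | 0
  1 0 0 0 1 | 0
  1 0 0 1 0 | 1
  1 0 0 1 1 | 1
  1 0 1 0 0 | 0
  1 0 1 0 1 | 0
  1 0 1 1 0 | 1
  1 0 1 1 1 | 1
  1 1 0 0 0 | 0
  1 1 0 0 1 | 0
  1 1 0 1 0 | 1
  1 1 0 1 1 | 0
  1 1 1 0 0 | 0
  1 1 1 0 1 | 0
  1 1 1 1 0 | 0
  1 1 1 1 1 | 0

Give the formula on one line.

  ~b = 11111111000000001111111100000000
  (d & ~b) = 00110011000000000011001100000000
  ~a = 11111111111111110000000000000000
  (~b | c) = 11111111000011111111111100001111
  ~e = 10101010101010101010101010101010
  ((~b | c) | ~e) = 11111111101011111111111110101111
  (((~b | c) | ~e) & d) = 00110011001000110011001100100011
  ~c = 11110000111100001111000011110000
  ((((~b | c) | ~e) & d) & ~c) = 00110000001000000011000000100000
  (~a | ((((~b | c) | ~e) & d) & ~c)) = 11111111111111110011000000100000
  ((d & ~b) | (~a | ((((~b | c) | ~e) & d) & ~c))) = 11111111111111110011001100100000

((d & ~b) | (~a | ((((~b | c) | ~e) & d) & ~c)))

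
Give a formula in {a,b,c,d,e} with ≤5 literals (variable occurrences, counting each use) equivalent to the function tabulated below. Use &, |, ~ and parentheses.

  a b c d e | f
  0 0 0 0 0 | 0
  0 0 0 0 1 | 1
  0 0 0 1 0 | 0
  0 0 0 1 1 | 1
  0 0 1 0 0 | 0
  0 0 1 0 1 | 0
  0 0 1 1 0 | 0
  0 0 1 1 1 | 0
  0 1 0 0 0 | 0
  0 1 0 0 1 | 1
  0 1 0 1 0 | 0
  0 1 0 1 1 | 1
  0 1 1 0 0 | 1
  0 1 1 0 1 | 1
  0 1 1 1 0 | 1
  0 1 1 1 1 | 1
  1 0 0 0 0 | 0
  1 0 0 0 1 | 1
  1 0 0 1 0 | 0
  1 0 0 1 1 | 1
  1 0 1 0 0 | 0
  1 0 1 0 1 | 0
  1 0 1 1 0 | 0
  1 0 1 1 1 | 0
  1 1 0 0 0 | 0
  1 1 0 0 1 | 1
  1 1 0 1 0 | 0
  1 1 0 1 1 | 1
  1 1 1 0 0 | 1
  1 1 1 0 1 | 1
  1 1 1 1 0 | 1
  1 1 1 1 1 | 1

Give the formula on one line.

  ~c = 11110000111100001111000011110000
  (~c | b) = 11110000111111111111000011111111
  (c | e) = 01011111010111110101111101011111
  ((~c | b) & (c | e)) = 01010000010111110101000001011111

((~c | b) & (c | e))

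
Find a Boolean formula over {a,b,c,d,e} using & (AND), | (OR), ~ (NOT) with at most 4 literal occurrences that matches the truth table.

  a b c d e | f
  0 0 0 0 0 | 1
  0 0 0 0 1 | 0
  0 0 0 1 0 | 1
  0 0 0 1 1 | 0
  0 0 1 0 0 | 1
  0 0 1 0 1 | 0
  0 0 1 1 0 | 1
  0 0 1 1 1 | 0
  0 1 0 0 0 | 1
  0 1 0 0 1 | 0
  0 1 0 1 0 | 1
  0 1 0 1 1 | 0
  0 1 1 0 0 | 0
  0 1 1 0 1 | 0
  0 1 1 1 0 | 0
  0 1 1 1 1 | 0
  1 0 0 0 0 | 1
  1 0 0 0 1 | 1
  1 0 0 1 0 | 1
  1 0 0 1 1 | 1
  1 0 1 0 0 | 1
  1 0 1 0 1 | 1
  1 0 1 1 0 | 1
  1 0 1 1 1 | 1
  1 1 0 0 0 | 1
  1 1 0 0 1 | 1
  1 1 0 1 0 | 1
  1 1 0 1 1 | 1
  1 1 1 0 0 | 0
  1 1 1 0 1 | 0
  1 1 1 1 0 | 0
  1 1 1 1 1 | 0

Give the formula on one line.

  ~e = 10101010101010101010101010101010
  (~e | a) = 10101010101010101111111111111111
  ~c = 11110000111100001111000011110000
  ~b = 11111111000000001111111100000000
  (~c | ~b) = 11111111111100001111111111110000
  ((~e | a) & (~c | ~b)) = 10101010101000001111111111110000

((~e | a) & (~c | ~b))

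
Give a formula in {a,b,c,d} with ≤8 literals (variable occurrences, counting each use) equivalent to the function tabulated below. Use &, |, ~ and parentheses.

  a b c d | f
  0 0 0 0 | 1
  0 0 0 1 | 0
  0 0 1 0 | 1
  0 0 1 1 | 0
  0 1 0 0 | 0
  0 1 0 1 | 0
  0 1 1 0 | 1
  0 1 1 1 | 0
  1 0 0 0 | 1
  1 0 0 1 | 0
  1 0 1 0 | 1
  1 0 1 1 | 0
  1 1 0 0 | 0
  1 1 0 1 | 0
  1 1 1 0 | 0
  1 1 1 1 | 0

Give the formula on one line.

((~b & ~d) | ((~a & b) & (~d & (c | a))))

  ~b = 1111000011110000
  ~d = 1010101010101010
  (~b & ~d) = 1010000010100000
  ~a = 1111111100000000
  (~a & b) = 0000111100000000
  (c | a) = 0011001111111111
  (~d & (c | a)) = 0010001010101010
  ((~a & b) & (~d & (c | a))) = 0000001000000000
  ((~b & ~d) | ((~a & b) & (~d & (c | a)))) = 1010001010100000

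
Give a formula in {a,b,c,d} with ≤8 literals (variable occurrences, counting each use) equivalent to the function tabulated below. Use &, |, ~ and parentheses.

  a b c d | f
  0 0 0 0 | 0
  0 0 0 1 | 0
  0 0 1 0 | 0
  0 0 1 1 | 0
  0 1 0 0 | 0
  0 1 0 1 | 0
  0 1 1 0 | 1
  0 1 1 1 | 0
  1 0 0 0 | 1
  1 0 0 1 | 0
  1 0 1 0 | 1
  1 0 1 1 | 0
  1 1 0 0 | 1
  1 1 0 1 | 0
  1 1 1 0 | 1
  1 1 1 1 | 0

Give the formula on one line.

((((~d & c) | (d | a)) & ~d) & (a | b))

  ~d = 1010101010101010
  (~d & c) = 0010001000100010
  (d | a) = 0101010111111111
  ((~d & c) | (d | a)) = 0111011111111111
  (((~d & c) | (d | a)) & ~d) = 0010001010101010
  (a | b) = 0000111111111111
  ((((~d & c) | (d | a)) & ~d) & (a | b)) = 0000001010101010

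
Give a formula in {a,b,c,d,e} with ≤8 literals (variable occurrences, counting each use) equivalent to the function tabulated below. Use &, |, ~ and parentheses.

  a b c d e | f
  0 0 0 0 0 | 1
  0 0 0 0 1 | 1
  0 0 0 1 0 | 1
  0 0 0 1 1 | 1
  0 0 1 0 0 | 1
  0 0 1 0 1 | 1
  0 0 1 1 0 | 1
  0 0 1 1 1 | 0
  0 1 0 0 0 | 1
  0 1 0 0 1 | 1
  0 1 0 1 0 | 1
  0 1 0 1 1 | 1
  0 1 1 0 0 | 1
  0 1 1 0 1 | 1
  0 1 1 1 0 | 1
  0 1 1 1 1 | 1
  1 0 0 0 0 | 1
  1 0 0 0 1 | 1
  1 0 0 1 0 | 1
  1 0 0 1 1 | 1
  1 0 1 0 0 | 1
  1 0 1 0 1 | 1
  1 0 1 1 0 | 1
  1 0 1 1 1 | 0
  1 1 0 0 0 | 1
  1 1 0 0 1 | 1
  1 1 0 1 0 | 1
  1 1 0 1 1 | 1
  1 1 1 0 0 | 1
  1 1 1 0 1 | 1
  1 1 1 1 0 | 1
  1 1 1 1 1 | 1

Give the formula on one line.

(~e | (((~c | (d & b)) | (b & c)) | ~d))

  ~e = 10101010101010101010101010101010
  ~c = 11110000111100001111000011110000
  (d & b) = 00000000001100110000000000110011
  (~c | (d & b)) = 11110000111100111111000011110011
  (b & c) = 00000000000011110000000000001111
  ((~c | (d & b)) | (b & c)) = 11110000111111111111000011111111
  ~d = 11001100110011001100110011001100
  (((~c | (d & b)) | (b & c)) | ~d) = 11111100111111111111110011111111
  (~e | (((~c | (d & b)) | (b & c)) | ~d)) = 11111110111111111111111011111111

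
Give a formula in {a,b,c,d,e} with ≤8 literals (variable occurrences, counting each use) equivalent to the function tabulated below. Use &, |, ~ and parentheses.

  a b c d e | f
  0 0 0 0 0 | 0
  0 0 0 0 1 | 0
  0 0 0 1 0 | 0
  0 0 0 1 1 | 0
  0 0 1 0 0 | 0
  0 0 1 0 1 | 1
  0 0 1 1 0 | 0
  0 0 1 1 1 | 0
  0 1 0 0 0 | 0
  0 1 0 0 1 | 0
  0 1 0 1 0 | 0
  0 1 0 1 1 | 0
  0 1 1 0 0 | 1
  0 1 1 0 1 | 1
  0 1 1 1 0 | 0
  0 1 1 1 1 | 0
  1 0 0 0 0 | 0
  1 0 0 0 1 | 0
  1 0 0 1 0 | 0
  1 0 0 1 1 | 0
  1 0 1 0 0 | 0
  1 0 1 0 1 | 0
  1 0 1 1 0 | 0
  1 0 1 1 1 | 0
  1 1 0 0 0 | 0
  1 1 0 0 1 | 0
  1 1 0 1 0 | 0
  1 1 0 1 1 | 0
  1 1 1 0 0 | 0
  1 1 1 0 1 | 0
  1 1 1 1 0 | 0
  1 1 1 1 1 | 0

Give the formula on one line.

  ~d = 11001100110011001100110011001100
  (c & ~d) = 00001100000011000000110000001100
  ~a = 11111111111111110000000000000000
  (~a | d) = 11111111111111110011001100110011
  (b | e) = 01010101111111110101010111111111
  ((~a | d) & (b | e)) = 01010101111111110001000100110011
  ((c & ~d) & ((~a | d) & (b | e))) = 00000100000011000000000000000000

((c & ~d) & ((~a | d) & (b | e)))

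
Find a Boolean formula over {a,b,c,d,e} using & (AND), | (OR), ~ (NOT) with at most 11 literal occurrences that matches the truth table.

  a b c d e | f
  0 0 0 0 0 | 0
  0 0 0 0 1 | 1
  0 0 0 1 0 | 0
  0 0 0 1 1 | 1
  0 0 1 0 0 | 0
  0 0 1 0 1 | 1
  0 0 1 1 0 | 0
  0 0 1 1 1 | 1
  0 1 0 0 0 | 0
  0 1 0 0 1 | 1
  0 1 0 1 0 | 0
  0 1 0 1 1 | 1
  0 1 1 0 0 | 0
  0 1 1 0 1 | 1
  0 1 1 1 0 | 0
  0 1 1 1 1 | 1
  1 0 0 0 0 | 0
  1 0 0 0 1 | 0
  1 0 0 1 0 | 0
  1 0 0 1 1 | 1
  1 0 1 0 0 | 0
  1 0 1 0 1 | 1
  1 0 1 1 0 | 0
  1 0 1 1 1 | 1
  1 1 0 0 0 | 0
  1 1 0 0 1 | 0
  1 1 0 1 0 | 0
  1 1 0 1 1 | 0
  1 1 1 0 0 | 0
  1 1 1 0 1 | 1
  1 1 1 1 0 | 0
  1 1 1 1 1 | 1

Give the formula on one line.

  ~a = 11111111111111110000000000000000
  ~e = 10101010101010101010101010101010
  (~a | ~e) = 11111111111111111010101010101010
  ~b = 11111111000000001111111100000000
  (d & ~b) = 00110011000000000011001100000000
  (e | ~a) = 11111111111111110101010101010101
  ((d & ~b) & (e | ~a)) = 00110011000000000001000100000000
  ((~a | ~e) | ((d & ~b) & (e | ~a))) = 11111111111111111011101110101010
  (((~a | ~e) | ((d & ~b) & (e | ~a))) | c) = 11111111111111111011111110101111
  ((((~a | ~e) | ((d & ~b) & (e | ~a))) | c) & e) = 01010101010101010001010100000101

((((~a | ~e) | ((d & ~b) & (e | ~a))) | c) & e)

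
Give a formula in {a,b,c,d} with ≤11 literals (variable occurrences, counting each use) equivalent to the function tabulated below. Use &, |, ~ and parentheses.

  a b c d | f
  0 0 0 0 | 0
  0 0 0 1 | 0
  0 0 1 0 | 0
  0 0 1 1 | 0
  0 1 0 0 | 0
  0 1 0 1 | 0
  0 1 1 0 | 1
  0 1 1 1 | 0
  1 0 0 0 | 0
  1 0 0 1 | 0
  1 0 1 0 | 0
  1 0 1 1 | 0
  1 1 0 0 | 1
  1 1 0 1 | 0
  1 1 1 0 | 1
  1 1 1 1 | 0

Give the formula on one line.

(((~b & ~a) | (~d & ((~d | b) & (c | a)))) & b)

  ~b = 1111000011110000
  ~a = 1111111100000000
  (~b & ~a) = 1111000000000000
  ~d = 1010101010101010
  (~d | b) = 1010111110101111
  (c | a) = 0011001111111111
  ((~d | b) & (c | a)) = 0010001110101111
  (~d & ((~d | b) & (c | a))) = 0010001010101010
  ((~b & ~a) | (~d & ((~d | b) & (c | a)))) = 1111001010101010
  (((~b & ~a) | (~d & ((~d | b) & (c | a)))) & b) = 0000001000001010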